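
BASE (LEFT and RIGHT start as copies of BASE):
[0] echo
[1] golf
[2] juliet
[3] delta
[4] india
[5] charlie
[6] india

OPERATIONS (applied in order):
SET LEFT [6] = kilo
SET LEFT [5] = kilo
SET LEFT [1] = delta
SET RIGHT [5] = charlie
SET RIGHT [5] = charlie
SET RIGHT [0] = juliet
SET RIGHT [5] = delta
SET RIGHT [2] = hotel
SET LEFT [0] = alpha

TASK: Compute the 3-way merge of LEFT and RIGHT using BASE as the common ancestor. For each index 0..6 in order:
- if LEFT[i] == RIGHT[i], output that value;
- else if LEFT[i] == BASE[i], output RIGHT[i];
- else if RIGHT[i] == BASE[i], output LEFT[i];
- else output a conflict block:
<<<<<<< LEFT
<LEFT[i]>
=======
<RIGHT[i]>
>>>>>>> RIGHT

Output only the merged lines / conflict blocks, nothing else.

Answer: <<<<<<< LEFT
alpha
=======
juliet
>>>>>>> RIGHT
delta
hotel
delta
india
<<<<<<< LEFT
kilo
=======
delta
>>>>>>> RIGHT
kilo

Derivation:
Final LEFT:  [alpha, delta, juliet, delta, india, kilo, kilo]
Final RIGHT: [juliet, golf, hotel, delta, india, delta, india]
i=0: BASE=echo L=alpha R=juliet all differ -> CONFLICT
i=1: L=delta, R=golf=BASE -> take LEFT -> delta
i=2: L=juliet=BASE, R=hotel -> take RIGHT -> hotel
i=3: L=delta R=delta -> agree -> delta
i=4: L=india R=india -> agree -> india
i=5: BASE=charlie L=kilo R=delta all differ -> CONFLICT
i=6: L=kilo, R=india=BASE -> take LEFT -> kilo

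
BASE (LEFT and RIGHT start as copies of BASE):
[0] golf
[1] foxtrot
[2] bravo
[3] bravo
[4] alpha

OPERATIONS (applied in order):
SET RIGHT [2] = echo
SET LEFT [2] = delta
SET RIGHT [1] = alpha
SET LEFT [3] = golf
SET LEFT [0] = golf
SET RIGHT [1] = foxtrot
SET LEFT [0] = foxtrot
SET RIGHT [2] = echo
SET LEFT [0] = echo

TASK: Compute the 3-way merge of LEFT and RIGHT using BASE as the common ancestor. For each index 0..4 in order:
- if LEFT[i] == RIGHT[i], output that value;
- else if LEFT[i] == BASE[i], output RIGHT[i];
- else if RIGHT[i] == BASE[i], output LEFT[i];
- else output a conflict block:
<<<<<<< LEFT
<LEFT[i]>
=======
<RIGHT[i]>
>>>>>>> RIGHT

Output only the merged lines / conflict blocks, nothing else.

Answer: echo
foxtrot
<<<<<<< LEFT
delta
=======
echo
>>>>>>> RIGHT
golf
alpha

Derivation:
Final LEFT:  [echo, foxtrot, delta, golf, alpha]
Final RIGHT: [golf, foxtrot, echo, bravo, alpha]
i=0: L=echo, R=golf=BASE -> take LEFT -> echo
i=1: L=foxtrot R=foxtrot -> agree -> foxtrot
i=2: BASE=bravo L=delta R=echo all differ -> CONFLICT
i=3: L=golf, R=bravo=BASE -> take LEFT -> golf
i=4: L=alpha R=alpha -> agree -> alpha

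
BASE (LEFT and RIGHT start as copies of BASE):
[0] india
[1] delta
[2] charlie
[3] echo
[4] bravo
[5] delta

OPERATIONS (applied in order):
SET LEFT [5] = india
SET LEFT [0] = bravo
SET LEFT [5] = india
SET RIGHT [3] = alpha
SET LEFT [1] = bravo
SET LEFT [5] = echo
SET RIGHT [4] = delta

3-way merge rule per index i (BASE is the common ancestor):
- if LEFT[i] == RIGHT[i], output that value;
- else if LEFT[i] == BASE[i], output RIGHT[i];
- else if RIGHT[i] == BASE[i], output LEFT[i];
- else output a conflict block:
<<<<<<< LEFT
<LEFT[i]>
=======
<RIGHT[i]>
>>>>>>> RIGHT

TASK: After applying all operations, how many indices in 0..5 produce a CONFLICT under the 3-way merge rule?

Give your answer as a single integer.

Answer: 0

Derivation:
Final LEFT:  [bravo, bravo, charlie, echo, bravo, echo]
Final RIGHT: [india, delta, charlie, alpha, delta, delta]
i=0: L=bravo, R=india=BASE -> take LEFT -> bravo
i=1: L=bravo, R=delta=BASE -> take LEFT -> bravo
i=2: L=charlie R=charlie -> agree -> charlie
i=3: L=echo=BASE, R=alpha -> take RIGHT -> alpha
i=4: L=bravo=BASE, R=delta -> take RIGHT -> delta
i=5: L=echo, R=delta=BASE -> take LEFT -> echo
Conflict count: 0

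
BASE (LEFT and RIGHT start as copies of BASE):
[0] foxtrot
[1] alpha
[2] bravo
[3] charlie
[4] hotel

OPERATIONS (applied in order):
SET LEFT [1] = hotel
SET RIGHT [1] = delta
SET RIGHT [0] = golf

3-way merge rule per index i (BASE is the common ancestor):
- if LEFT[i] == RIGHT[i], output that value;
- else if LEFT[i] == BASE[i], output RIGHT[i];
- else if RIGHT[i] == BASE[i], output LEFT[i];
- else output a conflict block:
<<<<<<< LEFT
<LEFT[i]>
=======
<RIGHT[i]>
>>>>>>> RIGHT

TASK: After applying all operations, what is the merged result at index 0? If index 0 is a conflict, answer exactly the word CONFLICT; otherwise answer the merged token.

Final LEFT:  [foxtrot, hotel, bravo, charlie, hotel]
Final RIGHT: [golf, delta, bravo, charlie, hotel]
i=0: L=foxtrot=BASE, R=golf -> take RIGHT -> golf
i=1: BASE=alpha L=hotel R=delta all differ -> CONFLICT
i=2: L=bravo R=bravo -> agree -> bravo
i=3: L=charlie R=charlie -> agree -> charlie
i=4: L=hotel R=hotel -> agree -> hotel
Index 0 -> golf

Answer: golf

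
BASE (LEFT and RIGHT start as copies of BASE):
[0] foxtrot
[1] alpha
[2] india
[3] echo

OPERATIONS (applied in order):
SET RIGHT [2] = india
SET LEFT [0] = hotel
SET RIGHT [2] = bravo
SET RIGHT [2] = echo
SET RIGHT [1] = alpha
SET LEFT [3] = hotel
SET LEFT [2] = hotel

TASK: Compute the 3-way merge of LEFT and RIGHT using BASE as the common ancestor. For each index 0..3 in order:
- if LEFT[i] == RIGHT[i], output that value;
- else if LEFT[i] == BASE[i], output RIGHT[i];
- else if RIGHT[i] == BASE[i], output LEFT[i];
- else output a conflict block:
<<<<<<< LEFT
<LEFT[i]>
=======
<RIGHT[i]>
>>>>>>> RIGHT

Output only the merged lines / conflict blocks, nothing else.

Final LEFT:  [hotel, alpha, hotel, hotel]
Final RIGHT: [foxtrot, alpha, echo, echo]
i=0: L=hotel, R=foxtrot=BASE -> take LEFT -> hotel
i=1: L=alpha R=alpha -> agree -> alpha
i=2: BASE=india L=hotel R=echo all differ -> CONFLICT
i=3: L=hotel, R=echo=BASE -> take LEFT -> hotel

Answer: hotel
alpha
<<<<<<< LEFT
hotel
=======
echo
>>>>>>> RIGHT
hotel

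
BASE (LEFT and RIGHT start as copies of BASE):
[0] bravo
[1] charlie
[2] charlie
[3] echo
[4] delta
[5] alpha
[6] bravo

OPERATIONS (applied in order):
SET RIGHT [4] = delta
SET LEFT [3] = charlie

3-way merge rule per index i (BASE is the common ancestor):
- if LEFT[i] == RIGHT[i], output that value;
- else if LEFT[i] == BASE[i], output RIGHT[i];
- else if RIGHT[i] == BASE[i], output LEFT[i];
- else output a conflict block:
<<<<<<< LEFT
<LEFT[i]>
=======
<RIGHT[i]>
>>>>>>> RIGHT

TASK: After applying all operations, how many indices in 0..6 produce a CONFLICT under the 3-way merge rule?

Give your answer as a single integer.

Answer: 0

Derivation:
Final LEFT:  [bravo, charlie, charlie, charlie, delta, alpha, bravo]
Final RIGHT: [bravo, charlie, charlie, echo, delta, alpha, bravo]
i=0: L=bravo R=bravo -> agree -> bravo
i=1: L=charlie R=charlie -> agree -> charlie
i=2: L=charlie R=charlie -> agree -> charlie
i=3: L=charlie, R=echo=BASE -> take LEFT -> charlie
i=4: L=delta R=delta -> agree -> delta
i=5: L=alpha R=alpha -> agree -> alpha
i=6: L=bravo R=bravo -> agree -> bravo
Conflict count: 0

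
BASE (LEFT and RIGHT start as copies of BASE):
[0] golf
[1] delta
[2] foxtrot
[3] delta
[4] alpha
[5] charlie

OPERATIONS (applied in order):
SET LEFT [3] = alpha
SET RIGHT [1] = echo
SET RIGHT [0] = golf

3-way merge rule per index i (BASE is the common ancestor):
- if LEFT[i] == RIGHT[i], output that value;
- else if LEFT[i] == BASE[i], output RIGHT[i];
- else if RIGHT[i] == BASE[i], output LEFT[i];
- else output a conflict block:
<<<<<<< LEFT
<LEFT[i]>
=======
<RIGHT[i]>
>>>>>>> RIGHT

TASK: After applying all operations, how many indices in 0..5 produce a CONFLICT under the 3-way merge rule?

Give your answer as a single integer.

Final LEFT:  [golf, delta, foxtrot, alpha, alpha, charlie]
Final RIGHT: [golf, echo, foxtrot, delta, alpha, charlie]
i=0: L=golf R=golf -> agree -> golf
i=1: L=delta=BASE, R=echo -> take RIGHT -> echo
i=2: L=foxtrot R=foxtrot -> agree -> foxtrot
i=3: L=alpha, R=delta=BASE -> take LEFT -> alpha
i=4: L=alpha R=alpha -> agree -> alpha
i=5: L=charlie R=charlie -> agree -> charlie
Conflict count: 0

Answer: 0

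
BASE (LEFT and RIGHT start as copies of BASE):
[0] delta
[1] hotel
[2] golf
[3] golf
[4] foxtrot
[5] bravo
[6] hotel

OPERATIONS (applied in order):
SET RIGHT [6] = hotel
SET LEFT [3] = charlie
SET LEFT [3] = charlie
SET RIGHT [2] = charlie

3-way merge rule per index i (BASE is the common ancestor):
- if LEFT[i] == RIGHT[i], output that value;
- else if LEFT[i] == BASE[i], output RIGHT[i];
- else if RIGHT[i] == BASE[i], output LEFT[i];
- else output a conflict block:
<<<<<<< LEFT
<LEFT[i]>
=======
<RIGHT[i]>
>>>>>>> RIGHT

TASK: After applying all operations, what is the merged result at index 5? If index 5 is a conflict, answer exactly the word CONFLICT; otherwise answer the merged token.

Answer: bravo

Derivation:
Final LEFT:  [delta, hotel, golf, charlie, foxtrot, bravo, hotel]
Final RIGHT: [delta, hotel, charlie, golf, foxtrot, bravo, hotel]
i=0: L=delta R=delta -> agree -> delta
i=1: L=hotel R=hotel -> agree -> hotel
i=2: L=golf=BASE, R=charlie -> take RIGHT -> charlie
i=3: L=charlie, R=golf=BASE -> take LEFT -> charlie
i=4: L=foxtrot R=foxtrot -> agree -> foxtrot
i=5: L=bravo R=bravo -> agree -> bravo
i=6: L=hotel R=hotel -> agree -> hotel
Index 5 -> bravo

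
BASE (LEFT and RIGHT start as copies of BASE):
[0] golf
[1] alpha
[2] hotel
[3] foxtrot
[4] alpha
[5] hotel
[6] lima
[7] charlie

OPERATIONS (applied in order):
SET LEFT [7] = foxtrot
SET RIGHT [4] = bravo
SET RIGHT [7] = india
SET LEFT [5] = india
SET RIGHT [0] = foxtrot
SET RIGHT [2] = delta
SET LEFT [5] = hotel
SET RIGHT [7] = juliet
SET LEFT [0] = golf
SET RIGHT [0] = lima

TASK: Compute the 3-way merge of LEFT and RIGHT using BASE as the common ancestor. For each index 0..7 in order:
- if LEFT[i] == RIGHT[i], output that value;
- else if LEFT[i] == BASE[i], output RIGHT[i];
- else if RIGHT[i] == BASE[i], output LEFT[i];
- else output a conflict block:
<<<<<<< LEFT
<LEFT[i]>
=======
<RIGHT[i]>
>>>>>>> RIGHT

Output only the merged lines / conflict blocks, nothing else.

Answer: lima
alpha
delta
foxtrot
bravo
hotel
lima
<<<<<<< LEFT
foxtrot
=======
juliet
>>>>>>> RIGHT

Derivation:
Final LEFT:  [golf, alpha, hotel, foxtrot, alpha, hotel, lima, foxtrot]
Final RIGHT: [lima, alpha, delta, foxtrot, bravo, hotel, lima, juliet]
i=0: L=golf=BASE, R=lima -> take RIGHT -> lima
i=1: L=alpha R=alpha -> agree -> alpha
i=2: L=hotel=BASE, R=delta -> take RIGHT -> delta
i=3: L=foxtrot R=foxtrot -> agree -> foxtrot
i=4: L=alpha=BASE, R=bravo -> take RIGHT -> bravo
i=5: L=hotel R=hotel -> agree -> hotel
i=6: L=lima R=lima -> agree -> lima
i=7: BASE=charlie L=foxtrot R=juliet all differ -> CONFLICT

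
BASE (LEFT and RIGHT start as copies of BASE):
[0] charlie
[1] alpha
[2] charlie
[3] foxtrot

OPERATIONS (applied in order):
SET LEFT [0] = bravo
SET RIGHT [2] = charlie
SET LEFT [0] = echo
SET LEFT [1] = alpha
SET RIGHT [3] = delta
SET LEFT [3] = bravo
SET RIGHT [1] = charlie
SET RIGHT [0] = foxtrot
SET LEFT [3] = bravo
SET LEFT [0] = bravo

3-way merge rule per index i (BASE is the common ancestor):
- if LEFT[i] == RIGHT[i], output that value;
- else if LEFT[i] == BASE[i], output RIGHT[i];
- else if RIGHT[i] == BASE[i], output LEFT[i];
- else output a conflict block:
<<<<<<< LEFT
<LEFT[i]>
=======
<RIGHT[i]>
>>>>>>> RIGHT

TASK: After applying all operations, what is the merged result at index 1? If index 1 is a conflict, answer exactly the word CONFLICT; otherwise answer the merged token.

Final LEFT:  [bravo, alpha, charlie, bravo]
Final RIGHT: [foxtrot, charlie, charlie, delta]
i=0: BASE=charlie L=bravo R=foxtrot all differ -> CONFLICT
i=1: L=alpha=BASE, R=charlie -> take RIGHT -> charlie
i=2: L=charlie R=charlie -> agree -> charlie
i=3: BASE=foxtrot L=bravo R=delta all differ -> CONFLICT
Index 1 -> charlie

Answer: charlie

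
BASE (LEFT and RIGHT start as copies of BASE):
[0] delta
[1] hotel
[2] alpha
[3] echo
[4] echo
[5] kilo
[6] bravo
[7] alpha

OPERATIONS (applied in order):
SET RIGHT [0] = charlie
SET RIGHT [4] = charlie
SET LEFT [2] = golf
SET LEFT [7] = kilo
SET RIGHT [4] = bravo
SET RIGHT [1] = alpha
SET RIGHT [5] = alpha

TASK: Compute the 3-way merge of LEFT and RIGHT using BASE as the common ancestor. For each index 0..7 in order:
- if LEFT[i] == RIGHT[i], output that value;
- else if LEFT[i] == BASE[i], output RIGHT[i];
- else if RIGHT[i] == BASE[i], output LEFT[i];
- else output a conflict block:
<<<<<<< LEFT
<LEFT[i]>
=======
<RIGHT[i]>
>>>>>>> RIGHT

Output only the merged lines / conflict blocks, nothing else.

Final LEFT:  [delta, hotel, golf, echo, echo, kilo, bravo, kilo]
Final RIGHT: [charlie, alpha, alpha, echo, bravo, alpha, bravo, alpha]
i=0: L=delta=BASE, R=charlie -> take RIGHT -> charlie
i=1: L=hotel=BASE, R=alpha -> take RIGHT -> alpha
i=2: L=golf, R=alpha=BASE -> take LEFT -> golf
i=3: L=echo R=echo -> agree -> echo
i=4: L=echo=BASE, R=bravo -> take RIGHT -> bravo
i=5: L=kilo=BASE, R=alpha -> take RIGHT -> alpha
i=6: L=bravo R=bravo -> agree -> bravo
i=7: L=kilo, R=alpha=BASE -> take LEFT -> kilo

Answer: charlie
alpha
golf
echo
bravo
alpha
bravo
kilo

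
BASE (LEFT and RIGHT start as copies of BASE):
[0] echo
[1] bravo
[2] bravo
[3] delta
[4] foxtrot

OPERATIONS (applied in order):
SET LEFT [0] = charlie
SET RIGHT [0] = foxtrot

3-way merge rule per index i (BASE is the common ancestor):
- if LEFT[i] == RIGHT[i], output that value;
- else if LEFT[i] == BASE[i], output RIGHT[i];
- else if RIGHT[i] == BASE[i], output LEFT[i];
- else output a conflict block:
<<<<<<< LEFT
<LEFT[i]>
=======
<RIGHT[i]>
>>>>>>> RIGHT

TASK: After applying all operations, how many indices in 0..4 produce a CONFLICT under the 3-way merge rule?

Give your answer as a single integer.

Final LEFT:  [charlie, bravo, bravo, delta, foxtrot]
Final RIGHT: [foxtrot, bravo, bravo, delta, foxtrot]
i=0: BASE=echo L=charlie R=foxtrot all differ -> CONFLICT
i=1: L=bravo R=bravo -> agree -> bravo
i=2: L=bravo R=bravo -> agree -> bravo
i=3: L=delta R=delta -> agree -> delta
i=4: L=foxtrot R=foxtrot -> agree -> foxtrot
Conflict count: 1

Answer: 1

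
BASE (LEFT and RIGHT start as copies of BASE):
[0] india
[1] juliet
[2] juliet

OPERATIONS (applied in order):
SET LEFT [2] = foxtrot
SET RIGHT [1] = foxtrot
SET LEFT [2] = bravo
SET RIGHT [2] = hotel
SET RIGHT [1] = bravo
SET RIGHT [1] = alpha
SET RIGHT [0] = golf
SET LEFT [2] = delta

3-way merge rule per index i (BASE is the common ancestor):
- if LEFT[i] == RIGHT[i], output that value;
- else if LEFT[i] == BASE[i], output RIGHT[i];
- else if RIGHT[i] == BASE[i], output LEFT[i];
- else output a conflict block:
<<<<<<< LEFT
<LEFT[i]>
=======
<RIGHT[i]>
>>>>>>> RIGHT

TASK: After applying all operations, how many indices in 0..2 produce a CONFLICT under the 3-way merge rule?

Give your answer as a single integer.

Final LEFT:  [india, juliet, delta]
Final RIGHT: [golf, alpha, hotel]
i=0: L=india=BASE, R=golf -> take RIGHT -> golf
i=1: L=juliet=BASE, R=alpha -> take RIGHT -> alpha
i=2: BASE=juliet L=delta R=hotel all differ -> CONFLICT
Conflict count: 1

Answer: 1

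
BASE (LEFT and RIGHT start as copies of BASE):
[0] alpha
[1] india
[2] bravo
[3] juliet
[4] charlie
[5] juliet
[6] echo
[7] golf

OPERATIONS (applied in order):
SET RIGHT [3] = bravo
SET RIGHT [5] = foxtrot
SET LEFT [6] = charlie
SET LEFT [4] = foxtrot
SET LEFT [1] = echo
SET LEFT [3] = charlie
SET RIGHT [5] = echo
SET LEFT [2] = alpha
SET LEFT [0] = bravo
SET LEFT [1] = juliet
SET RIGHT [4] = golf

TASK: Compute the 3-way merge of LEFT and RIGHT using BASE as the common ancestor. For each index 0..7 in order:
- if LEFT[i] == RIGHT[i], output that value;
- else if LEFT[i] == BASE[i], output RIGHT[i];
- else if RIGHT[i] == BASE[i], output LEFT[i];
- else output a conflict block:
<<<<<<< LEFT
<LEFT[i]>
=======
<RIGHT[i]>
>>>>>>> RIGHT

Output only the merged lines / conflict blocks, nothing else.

Answer: bravo
juliet
alpha
<<<<<<< LEFT
charlie
=======
bravo
>>>>>>> RIGHT
<<<<<<< LEFT
foxtrot
=======
golf
>>>>>>> RIGHT
echo
charlie
golf

Derivation:
Final LEFT:  [bravo, juliet, alpha, charlie, foxtrot, juliet, charlie, golf]
Final RIGHT: [alpha, india, bravo, bravo, golf, echo, echo, golf]
i=0: L=bravo, R=alpha=BASE -> take LEFT -> bravo
i=1: L=juliet, R=india=BASE -> take LEFT -> juliet
i=2: L=alpha, R=bravo=BASE -> take LEFT -> alpha
i=3: BASE=juliet L=charlie R=bravo all differ -> CONFLICT
i=4: BASE=charlie L=foxtrot R=golf all differ -> CONFLICT
i=5: L=juliet=BASE, R=echo -> take RIGHT -> echo
i=6: L=charlie, R=echo=BASE -> take LEFT -> charlie
i=7: L=golf R=golf -> agree -> golf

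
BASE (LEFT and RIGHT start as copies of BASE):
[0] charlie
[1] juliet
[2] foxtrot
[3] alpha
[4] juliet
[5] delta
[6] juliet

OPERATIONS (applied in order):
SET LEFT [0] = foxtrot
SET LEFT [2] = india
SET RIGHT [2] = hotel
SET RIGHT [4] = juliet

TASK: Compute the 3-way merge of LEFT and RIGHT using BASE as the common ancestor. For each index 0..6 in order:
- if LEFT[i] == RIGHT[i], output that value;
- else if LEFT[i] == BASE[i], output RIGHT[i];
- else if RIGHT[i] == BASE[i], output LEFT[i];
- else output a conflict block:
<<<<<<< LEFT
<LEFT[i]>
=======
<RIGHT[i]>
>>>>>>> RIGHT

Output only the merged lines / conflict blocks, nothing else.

Answer: foxtrot
juliet
<<<<<<< LEFT
india
=======
hotel
>>>>>>> RIGHT
alpha
juliet
delta
juliet

Derivation:
Final LEFT:  [foxtrot, juliet, india, alpha, juliet, delta, juliet]
Final RIGHT: [charlie, juliet, hotel, alpha, juliet, delta, juliet]
i=0: L=foxtrot, R=charlie=BASE -> take LEFT -> foxtrot
i=1: L=juliet R=juliet -> agree -> juliet
i=2: BASE=foxtrot L=india R=hotel all differ -> CONFLICT
i=3: L=alpha R=alpha -> agree -> alpha
i=4: L=juliet R=juliet -> agree -> juliet
i=5: L=delta R=delta -> agree -> delta
i=6: L=juliet R=juliet -> agree -> juliet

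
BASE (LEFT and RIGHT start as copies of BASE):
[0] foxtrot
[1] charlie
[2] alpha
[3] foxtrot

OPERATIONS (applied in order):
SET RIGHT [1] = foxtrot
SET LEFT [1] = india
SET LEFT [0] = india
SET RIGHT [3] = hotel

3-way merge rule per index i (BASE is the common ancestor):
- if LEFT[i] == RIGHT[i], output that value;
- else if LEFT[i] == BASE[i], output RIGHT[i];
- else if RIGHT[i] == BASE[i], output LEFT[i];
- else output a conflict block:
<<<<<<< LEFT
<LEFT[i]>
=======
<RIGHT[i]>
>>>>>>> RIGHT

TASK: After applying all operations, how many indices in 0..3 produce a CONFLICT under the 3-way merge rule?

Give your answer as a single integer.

Answer: 1

Derivation:
Final LEFT:  [india, india, alpha, foxtrot]
Final RIGHT: [foxtrot, foxtrot, alpha, hotel]
i=0: L=india, R=foxtrot=BASE -> take LEFT -> india
i=1: BASE=charlie L=india R=foxtrot all differ -> CONFLICT
i=2: L=alpha R=alpha -> agree -> alpha
i=3: L=foxtrot=BASE, R=hotel -> take RIGHT -> hotel
Conflict count: 1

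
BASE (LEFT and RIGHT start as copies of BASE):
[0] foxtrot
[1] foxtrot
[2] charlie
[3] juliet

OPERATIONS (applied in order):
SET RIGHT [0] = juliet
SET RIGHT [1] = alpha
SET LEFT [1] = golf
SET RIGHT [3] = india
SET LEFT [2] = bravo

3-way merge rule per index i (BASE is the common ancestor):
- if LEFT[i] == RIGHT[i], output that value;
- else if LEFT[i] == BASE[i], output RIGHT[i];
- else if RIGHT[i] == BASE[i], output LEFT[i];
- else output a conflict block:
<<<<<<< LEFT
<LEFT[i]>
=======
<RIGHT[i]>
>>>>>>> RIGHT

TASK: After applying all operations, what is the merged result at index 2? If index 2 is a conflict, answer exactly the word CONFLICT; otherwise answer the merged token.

Final LEFT:  [foxtrot, golf, bravo, juliet]
Final RIGHT: [juliet, alpha, charlie, india]
i=0: L=foxtrot=BASE, R=juliet -> take RIGHT -> juliet
i=1: BASE=foxtrot L=golf R=alpha all differ -> CONFLICT
i=2: L=bravo, R=charlie=BASE -> take LEFT -> bravo
i=3: L=juliet=BASE, R=india -> take RIGHT -> india
Index 2 -> bravo

Answer: bravo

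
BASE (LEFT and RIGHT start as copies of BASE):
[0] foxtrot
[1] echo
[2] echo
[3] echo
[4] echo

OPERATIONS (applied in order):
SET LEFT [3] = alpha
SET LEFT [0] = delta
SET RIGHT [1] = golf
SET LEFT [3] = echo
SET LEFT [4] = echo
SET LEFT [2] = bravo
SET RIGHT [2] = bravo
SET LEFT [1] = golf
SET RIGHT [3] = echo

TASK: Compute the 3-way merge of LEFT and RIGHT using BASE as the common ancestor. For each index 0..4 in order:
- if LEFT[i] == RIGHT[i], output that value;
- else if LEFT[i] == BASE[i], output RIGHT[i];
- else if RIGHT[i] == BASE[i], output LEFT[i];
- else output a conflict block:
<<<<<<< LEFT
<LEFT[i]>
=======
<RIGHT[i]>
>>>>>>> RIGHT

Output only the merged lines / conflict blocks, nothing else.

Final LEFT:  [delta, golf, bravo, echo, echo]
Final RIGHT: [foxtrot, golf, bravo, echo, echo]
i=0: L=delta, R=foxtrot=BASE -> take LEFT -> delta
i=1: L=golf R=golf -> agree -> golf
i=2: L=bravo R=bravo -> agree -> bravo
i=3: L=echo R=echo -> agree -> echo
i=4: L=echo R=echo -> agree -> echo

Answer: delta
golf
bravo
echo
echo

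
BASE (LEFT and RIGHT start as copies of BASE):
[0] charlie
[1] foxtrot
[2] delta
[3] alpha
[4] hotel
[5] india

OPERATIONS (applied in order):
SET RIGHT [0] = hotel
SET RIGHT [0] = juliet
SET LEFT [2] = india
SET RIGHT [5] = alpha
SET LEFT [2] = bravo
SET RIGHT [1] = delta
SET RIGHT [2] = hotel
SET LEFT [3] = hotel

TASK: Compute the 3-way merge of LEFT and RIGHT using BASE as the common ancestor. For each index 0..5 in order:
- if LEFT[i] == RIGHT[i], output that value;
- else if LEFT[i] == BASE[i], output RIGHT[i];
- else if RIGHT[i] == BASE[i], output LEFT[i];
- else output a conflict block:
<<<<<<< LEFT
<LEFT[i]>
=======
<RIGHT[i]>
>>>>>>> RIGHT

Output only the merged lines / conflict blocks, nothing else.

Answer: juliet
delta
<<<<<<< LEFT
bravo
=======
hotel
>>>>>>> RIGHT
hotel
hotel
alpha

Derivation:
Final LEFT:  [charlie, foxtrot, bravo, hotel, hotel, india]
Final RIGHT: [juliet, delta, hotel, alpha, hotel, alpha]
i=0: L=charlie=BASE, R=juliet -> take RIGHT -> juliet
i=1: L=foxtrot=BASE, R=delta -> take RIGHT -> delta
i=2: BASE=delta L=bravo R=hotel all differ -> CONFLICT
i=3: L=hotel, R=alpha=BASE -> take LEFT -> hotel
i=4: L=hotel R=hotel -> agree -> hotel
i=5: L=india=BASE, R=alpha -> take RIGHT -> alpha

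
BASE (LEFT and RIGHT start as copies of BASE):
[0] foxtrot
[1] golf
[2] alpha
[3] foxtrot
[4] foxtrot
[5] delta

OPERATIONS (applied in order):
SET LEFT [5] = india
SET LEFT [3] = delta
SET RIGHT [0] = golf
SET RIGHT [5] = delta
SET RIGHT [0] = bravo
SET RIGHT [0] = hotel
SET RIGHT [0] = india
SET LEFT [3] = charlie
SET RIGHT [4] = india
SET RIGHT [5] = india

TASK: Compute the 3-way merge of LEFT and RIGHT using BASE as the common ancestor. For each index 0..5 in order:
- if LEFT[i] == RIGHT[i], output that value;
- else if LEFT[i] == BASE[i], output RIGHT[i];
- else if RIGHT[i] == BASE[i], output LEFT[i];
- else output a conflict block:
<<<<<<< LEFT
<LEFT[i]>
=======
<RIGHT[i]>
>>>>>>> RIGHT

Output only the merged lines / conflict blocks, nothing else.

Answer: india
golf
alpha
charlie
india
india

Derivation:
Final LEFT:  [foxtrot, golf, alpha, charlie, foxtrot, india]
Final RIGHT: [india, golf, alpha, foxtrot, india, india]
i=0: L=foxtrot=BASE, R=india -> take RIGHT -> india
i=1: L=golf R=golf -> agree -> golf
i=2: L=alpha R=alpha -> agree -> alpha
i=3: L=charlie, R=foxtrot=BASE -> take LEFT -> charlie
i=4: L=foxtrot=BASE, R=india -> take RIGHT -> india
i=5: L=india R=india -> agree -> india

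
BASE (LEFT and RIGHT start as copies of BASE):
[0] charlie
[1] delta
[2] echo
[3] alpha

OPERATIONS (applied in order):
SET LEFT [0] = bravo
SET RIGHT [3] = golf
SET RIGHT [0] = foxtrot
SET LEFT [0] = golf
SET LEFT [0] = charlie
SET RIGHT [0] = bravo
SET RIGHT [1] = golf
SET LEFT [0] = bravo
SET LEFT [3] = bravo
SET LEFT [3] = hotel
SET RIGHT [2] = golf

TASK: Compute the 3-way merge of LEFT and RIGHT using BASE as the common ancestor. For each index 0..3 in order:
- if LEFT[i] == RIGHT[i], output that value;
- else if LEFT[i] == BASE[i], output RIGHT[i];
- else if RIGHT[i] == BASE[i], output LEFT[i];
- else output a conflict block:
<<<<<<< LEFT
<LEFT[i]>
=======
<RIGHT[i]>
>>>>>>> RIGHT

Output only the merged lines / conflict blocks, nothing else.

Final LEFT:  [bravo, delta, echo, hotel]
Final RIGHT: [bravo, golf, golf, golf]
i=0: L=bravo R=bravo -> agree -> bravo
i=1: L=delta=BASE, R=golf -> take RIGHT -> golf
i=2: L=echo=BASE, R=golf -> take RIGHT -> golf
i=3: BASE=alpha L=hotel R=golf all differ -> CONFLICT

Answer: bravo
golf
golf
<<<<<<< LEFT
hotel
=======
golf
>>>>>>> RIGHT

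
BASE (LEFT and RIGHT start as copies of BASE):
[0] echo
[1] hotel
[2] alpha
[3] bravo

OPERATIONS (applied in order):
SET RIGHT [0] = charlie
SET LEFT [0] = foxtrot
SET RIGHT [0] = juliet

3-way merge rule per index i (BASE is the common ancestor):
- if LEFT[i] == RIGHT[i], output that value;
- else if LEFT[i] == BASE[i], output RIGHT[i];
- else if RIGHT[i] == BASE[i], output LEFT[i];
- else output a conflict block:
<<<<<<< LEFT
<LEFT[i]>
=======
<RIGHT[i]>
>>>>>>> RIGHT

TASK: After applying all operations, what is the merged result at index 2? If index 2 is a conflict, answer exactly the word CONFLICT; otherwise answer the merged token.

Final LEFT:  [foxtrot, hotel, alpha, bravo]
Final RIGHT: [juliet, hotel, alpha, bravo]
i=0: BASE=echo L=foxtrot R=juliet all differ -> CONFLICT
i=1: L=hotel R=hotel -> agree -> hotel
i=2: L=alpha R=alpha -> agree -> alpha
i=3: L=bravo R=bravo -> agree -> bravo
Index 2 -> alpha

Answer: alpha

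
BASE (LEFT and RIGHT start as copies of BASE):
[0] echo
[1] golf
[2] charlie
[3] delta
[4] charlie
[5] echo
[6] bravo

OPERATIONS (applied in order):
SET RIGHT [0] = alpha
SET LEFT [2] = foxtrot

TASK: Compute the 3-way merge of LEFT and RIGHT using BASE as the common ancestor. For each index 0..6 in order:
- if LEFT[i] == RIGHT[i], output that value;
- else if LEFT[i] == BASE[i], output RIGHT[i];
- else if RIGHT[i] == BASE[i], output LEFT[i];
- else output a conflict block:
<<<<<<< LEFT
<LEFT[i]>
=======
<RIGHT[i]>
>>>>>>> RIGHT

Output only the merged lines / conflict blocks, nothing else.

Final LEFT:  [echo, golf, foxtrot, delta, charlie, echo, bravo]
Final RIGHT: [alpha, golf, charlie, delta, charlie, echo, bravo]
i=0: L=echo=BASE, R=alpha -> take RIGHT -> alpha
i=1: L=golf R=golf -> agree -> golf
i=2: L=foxtrot, R=charlie=BASE -> take LEFT -> foxtrot
i=3: L=delta R=delta -> agree -> delta
i=4: L=charlie R=charlie -> agree -> charlie
i=5: L=echo R=echo -> agree -> echo
i=6: L=bravo R=bravo -> agree -> bravo

Answer: alpha
golf
foxtrot
delta
charlie
echo
bravo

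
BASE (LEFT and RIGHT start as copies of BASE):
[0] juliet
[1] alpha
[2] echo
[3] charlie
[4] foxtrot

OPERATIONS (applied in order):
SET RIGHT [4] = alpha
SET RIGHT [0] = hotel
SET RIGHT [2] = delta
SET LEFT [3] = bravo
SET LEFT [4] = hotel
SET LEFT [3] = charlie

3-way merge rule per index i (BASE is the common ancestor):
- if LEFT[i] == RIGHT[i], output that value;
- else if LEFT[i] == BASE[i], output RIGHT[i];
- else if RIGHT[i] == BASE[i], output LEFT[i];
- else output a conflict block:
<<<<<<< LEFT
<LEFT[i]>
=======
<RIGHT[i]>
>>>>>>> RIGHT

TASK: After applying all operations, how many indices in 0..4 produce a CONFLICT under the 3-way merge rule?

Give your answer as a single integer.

Final LEFT:  [juliet, alpha, echo, charlie, hotel]
Final RIGHT: [hotel, alpha, delta, charlie, alpha]
i=0: L=juliet=BASE, R=hotel -> take RIGHT -> hotel
i=1: L=alpha R=alpha -> agree -> alpha
i=2: L=echo=BASE, R=delta -> take RIGHT -> delta
i=3: L=charlie R=charlie -> agree -> charlie
i=4: BASE=foxtrot L=hotel R=alpha all differ -> CONFLICT
Conflict count: 1

Answer: 1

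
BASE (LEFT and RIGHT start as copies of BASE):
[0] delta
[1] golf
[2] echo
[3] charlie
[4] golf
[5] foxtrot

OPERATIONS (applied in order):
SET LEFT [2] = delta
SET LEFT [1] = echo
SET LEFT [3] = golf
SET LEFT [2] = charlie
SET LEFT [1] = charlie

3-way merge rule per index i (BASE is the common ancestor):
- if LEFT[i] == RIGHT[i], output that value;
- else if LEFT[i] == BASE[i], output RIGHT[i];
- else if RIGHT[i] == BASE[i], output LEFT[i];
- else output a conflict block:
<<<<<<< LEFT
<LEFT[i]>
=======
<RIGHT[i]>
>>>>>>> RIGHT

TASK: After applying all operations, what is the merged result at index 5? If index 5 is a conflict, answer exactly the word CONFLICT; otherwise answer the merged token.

Answer: foxtrot

Derivation:
Final LEFT:  [delta, charlie, charlie, golf, golf, foxtrot]
Final RIGHT: [delta, golf, echo, charlie, golf, foxtrot]
i=0: L=delta R=delta -> agree -> delta
i=1: L=charlie, R=golf=BASE -> take LEFT -> charlie
i=2: L=charlie, R=echo=BASE -> take LEFT -> charlie
i=3: L=golf, R=charlie=BASE -> take LEFT -> golf
i=4: L=golf R=golf -> agree -> golf
i=5: L=foxtrot R=foxtrot -> agree -> foxtrot
Index 5 -> foxtrot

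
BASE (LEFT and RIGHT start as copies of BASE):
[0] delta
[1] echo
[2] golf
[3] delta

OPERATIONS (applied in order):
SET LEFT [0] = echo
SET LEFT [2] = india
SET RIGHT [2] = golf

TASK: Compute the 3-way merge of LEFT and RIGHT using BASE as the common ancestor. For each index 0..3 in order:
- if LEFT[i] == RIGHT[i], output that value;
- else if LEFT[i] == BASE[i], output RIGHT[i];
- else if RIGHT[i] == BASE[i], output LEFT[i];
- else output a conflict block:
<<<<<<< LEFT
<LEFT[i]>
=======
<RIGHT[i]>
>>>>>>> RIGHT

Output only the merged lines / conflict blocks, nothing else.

Final LEFT:  [echo, echo, india, delta]
Final RIGHT: [delta, echo, golf, delta]
i=0: L=echo, R=delta=BASE -> take LEFT -> echo
i=1: L=echo R=echo -> agree -> echo
i=2: L=india, R=golf=BASE -> take LEFT -> india
i=3: L=delta R=delta -> agree -> delta

Answer: echo
echo
india
delta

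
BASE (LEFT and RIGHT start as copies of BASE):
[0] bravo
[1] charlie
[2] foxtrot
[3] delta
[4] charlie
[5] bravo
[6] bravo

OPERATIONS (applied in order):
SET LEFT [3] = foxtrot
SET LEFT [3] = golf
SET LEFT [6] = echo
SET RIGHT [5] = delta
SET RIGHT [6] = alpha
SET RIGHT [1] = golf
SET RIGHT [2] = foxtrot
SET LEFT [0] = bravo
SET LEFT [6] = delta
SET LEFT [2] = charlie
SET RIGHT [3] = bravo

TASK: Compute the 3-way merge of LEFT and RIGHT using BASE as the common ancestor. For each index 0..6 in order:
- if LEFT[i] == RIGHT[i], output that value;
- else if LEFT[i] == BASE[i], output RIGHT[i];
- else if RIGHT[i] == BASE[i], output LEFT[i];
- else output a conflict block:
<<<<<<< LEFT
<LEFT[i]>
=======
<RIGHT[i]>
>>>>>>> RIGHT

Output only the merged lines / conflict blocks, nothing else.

Answer: bravo
golf
charlie
<<<<<<< LEFT
golf
=======
bravo
>>>>>>> RIGHT
charlie
delta
<<<<<<< LEFT
delta
=======
alpha
>>>>>>> RIGHT

Derivation:
Final LEFT:  [bravo, charlie, charlie, golf, charlie, bravo, delta]
Final RIGHT: [bravo, golf, foxtrot, bravo, charlie, delta, alpha]
i=0: L=bravo R=bravo -> agree -> bravo
i=1: L=charlie=BASE, R=golf -> take RIGHT -> golf
i=2: L=charlie, R=foxtrot=BASE -> take LEFT -> charlie
i=3: BASE=delta L=golf R=bravo all differ -> CONFLICT
i=4: L=charlie R=charlie -> agree -> charlie
i=5: L=bravo=BASE, R=delta -> take RIGHT -> delta
i=6: BASE=bravo L=delta R=alpha all differ -> CONFLICT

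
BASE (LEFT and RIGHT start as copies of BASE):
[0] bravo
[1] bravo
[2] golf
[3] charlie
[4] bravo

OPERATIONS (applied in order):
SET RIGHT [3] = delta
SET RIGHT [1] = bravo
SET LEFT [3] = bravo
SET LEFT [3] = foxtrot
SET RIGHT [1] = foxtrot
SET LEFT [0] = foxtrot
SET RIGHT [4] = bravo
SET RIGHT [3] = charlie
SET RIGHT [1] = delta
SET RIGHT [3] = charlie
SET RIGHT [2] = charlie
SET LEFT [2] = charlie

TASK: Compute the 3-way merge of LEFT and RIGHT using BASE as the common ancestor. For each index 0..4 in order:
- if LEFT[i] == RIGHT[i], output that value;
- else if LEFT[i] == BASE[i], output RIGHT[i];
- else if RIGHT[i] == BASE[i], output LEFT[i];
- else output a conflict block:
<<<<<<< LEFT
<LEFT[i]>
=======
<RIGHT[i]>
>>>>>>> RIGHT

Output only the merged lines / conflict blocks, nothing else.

Answer: foxtrot
delta
charlie
foxtrot
bravo

Derivation:
Final LEFT:  [foxtrot, bravo, charlie, foxtrot, bravo]
Final RIGHT: [bravo, delta, charlie, charlie, bravo]
i=0: L=foxtrot, R=bravo=BASE -> take LEFT -> foxtrot
i=1: L=bravo=BASE, R=delta -> take RIGHT -> delta
i=2: L=charlie R=charlie -> agree -> charlie
i=3: L=foxtrot, R=charlie=BASE -> take LEFT -> foxtrot
i=4: L=bravo R=bravo -> agree -> bravo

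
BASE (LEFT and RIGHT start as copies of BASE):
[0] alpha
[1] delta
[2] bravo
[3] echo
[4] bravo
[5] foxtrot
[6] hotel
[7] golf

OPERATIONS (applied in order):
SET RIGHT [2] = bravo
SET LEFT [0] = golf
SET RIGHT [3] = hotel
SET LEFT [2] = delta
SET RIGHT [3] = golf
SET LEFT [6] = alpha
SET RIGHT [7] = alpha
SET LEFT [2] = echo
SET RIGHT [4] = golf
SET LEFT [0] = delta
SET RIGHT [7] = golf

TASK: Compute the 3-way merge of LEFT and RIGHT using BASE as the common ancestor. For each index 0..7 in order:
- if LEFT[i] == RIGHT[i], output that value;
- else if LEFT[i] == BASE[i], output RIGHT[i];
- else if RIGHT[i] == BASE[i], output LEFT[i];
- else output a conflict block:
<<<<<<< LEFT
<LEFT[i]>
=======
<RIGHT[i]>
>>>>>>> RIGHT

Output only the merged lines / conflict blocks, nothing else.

Answer: delta
delta
echo
golf
golf
foxtrot
alpha
golf

Derivation:
Final LEFT:  [delta, delta, echo, echo, bravo, foxtrot, alpha, golf]
Final RIGHT: [alpha, delta, bravo, golf, golf, foxtrot, hotel, golf]
i=0: L=delta, R=alpha=BASE -> take LEFT -> delta
i=1: L=delta R=delta -> agree -> delta
i=2: L=echo, R=bravo=BASE -> take LEFT -> echo
i=3: L=echo=BASE, R=golf -> take RIGHT -> golf
i=4: L=bravo=BASE, R=golf -> take RIGHT -> golf
i=5: L=foxtrot R=foxtrot -> agree -> foxtrot
i=6: L=alpha, R=hotel=BASE -> take LEFT -> alpha
i=7: L=golf R=golf -> agree -> golf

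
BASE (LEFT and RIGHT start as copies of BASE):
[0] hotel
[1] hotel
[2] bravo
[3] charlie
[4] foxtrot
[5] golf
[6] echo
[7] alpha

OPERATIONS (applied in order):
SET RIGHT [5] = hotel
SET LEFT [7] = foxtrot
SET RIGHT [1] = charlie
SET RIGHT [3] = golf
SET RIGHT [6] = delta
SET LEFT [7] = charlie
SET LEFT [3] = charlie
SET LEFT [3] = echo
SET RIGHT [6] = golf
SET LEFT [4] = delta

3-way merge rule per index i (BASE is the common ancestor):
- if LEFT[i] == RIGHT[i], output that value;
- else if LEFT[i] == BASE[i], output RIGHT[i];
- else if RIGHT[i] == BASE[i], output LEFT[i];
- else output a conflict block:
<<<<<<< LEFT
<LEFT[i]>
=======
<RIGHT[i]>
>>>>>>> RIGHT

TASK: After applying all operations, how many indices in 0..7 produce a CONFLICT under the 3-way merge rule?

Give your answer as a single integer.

Answer: 1

Derivation:
Final LEFT:  [hotel, hotel, bravo, echo, delta, golf, echo, charlie]
Final RIGHT: [hotel, charlie, bravo, golf, foxtrot, hotel, golf, alpha]
i=0: L=hotel R=hotel -> agree -> hotel
i=1: L=hotel=BASE, R=charlie -> take RIGHT -> charlie
i=2: L=bravo R=bravo -> agree -> bravo
i=3: BASE=charlie L=echo R=golf all differ -> CONFLICT
i=4: L=delta, R=foxtrot=BASE -> take LEFT -> delta
i=5: L=golf=BASE, R=hotel -> take RIGHT -> hotel
i=6: L=echo=BASE, R=golf -> take RIGHT -> golf
i=7: L=charlie, R=alpha=BASE -> take LEFT -> charlie
Conflict count: 1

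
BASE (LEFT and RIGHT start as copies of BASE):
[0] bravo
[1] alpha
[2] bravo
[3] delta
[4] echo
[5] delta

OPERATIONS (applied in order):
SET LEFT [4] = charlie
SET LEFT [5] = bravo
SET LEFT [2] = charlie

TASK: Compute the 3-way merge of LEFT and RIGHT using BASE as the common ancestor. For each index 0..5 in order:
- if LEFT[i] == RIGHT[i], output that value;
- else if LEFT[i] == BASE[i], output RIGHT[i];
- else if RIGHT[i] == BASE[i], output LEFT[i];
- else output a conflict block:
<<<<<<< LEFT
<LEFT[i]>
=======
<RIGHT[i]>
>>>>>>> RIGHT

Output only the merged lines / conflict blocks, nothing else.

Final LEFT:  [bravo, alpha, charlie, delta, charlie, bravo]
Final RIGHT: [bravo, alpha, bravo, delta, echo, delta]
i=0: L=bravo R=bravo -> agree -> bravo
i=1: L=alpha R=alpha -> agree -> alpha
i=2: L=charlie, R=bravo=BASE -> take LEFT -> charlie
i=3: L=delta R=delta -> agree -> delta
i=4: L=charlie, R=echo=BASE -> take LEFT -> charlie
i=5: L=bravo, R=delta=BASE -> take LEFT -> bravo

Answer: bravo
alpha
charlie
delta
charlie
bravo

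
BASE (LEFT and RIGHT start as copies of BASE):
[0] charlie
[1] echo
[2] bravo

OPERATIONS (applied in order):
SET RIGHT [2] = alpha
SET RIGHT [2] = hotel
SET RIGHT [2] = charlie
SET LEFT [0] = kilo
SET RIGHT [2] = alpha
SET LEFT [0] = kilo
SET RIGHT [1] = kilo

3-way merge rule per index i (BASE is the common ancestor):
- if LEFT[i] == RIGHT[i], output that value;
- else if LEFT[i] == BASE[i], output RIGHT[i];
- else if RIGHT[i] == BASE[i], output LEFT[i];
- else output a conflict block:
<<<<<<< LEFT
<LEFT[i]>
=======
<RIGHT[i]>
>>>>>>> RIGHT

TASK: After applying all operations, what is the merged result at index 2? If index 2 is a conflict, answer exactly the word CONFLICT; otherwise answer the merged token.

Answer: alpha

Derivation:
Final LEFT:  [kilo, echo, bravo]
Final RIGHT: [charlie, kilo, alpha]
i=0: L=kilo, R=charlie=BASE -> take LEFT -> kilo
i=1: L=echo=BASE, R=kilo -> take RIGHT -> kilo
i=2: L=bravo=BASE, R=alpha -> take RIGHT -> alpha
Index 2 -> alpha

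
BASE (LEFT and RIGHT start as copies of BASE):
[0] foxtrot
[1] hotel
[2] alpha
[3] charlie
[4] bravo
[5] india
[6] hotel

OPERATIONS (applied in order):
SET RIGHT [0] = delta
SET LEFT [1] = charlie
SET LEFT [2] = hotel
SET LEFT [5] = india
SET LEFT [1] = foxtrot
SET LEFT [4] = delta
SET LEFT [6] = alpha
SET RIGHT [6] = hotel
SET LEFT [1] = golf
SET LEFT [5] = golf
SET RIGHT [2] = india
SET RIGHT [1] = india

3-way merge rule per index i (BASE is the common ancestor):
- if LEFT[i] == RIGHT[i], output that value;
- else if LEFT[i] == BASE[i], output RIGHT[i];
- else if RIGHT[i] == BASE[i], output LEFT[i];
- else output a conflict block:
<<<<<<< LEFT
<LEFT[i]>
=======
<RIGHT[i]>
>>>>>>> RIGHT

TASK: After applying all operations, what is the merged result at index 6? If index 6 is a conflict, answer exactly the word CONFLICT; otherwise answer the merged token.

Answer: alpha

Derivation:
Final LEFT:  [foxtrot, golf, hotel, charlie, delta, golf, alpha]
Final RIGHT: [delta, india, india, charlie, bravo, india, hotel]
i=0: L=foxtrot=BASE, R=delta -> take RIGHT -> delta
i=1: BASE=hotel L=golf R=india all differ -> CONFLICT
i=2: BASE=alpha L=hotel R=india all differ -> CONFLICT
i=3: L=charlie R=charlie -> agree -> charlie
i=4: L=delta, R=bravo=BASE -> take LEFT -> delta
i=5: L=golf, R=india=BASE -> take LEFT -> golf
i=6: L=alpha, R=hotel=BASE -> take LEFT -> alpha
Index 6 -> alpha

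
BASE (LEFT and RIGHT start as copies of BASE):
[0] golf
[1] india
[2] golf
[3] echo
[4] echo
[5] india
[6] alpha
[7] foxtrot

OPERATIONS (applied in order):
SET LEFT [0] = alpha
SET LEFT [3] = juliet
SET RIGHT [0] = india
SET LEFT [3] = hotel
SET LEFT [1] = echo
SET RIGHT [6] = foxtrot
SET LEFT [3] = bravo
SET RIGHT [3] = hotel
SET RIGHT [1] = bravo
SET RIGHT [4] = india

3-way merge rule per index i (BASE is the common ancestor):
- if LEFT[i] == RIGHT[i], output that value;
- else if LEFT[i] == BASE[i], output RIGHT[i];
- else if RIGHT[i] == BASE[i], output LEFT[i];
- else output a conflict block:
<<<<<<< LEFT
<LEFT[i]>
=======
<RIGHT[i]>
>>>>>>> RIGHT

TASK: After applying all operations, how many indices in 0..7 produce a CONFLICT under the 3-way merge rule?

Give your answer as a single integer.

Final LEFT:  [alpha, echo, golf, bravo, echo, india, alpha, foxtrot]
Final RIGHT: [india, bravo, golf, hotel, india, india, foxtrot, foxtrot]
i=0: BASE=golf L=alpha R=india all differ -> CONFLICT
i=1: BASE=india L=echo R=bravo all differ -> CONFLICT
i=2: L=golf R=golf -> agree -> golf
i=3: BASE=echo L=bravo R=hotel all differ -> CONFLICT
i=4: L=echo=BASE, R=india -> take RIGHT -> india
i=5: L=india R=india -> agree -> india
i=6: L=alpha=BASE, R=foxtrot -> take RIGHT -> foxtrot
i=7: L=foxtrot R=foxtrot -> agree -> foxtrot
Conflict count: 3

Answer: 3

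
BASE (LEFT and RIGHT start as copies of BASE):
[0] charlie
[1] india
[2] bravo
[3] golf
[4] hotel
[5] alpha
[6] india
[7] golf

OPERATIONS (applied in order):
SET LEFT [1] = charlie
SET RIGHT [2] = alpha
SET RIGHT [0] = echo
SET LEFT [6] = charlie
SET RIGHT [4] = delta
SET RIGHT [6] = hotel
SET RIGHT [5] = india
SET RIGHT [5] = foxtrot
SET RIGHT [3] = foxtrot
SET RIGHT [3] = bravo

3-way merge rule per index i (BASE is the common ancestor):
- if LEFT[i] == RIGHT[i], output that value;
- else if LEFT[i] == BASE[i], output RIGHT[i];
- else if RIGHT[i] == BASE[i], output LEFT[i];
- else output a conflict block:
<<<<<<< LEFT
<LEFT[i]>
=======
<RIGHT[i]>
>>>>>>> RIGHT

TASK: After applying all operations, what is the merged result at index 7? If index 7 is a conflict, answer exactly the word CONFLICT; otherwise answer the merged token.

Answer: golf

Derivation:
Final LEFT:  [charlie, charlie, bravo, golf, hotel, alpha, charlie, golf]
Final RIGHT: [echo, india, alpha, bravo, delta, foxtrot, hotel, golf]
i=0: L=charlie=BASE, R=echo -> take RIGHT -> echo
i=1: L=charlie, R=india=BASE -> take LEFT -> charlie
i=2: L=bravo=BASE, R=alpha -> take RIGHT -> alpha
i=3: L=golf=BASE, R=bravo -> take RIGHT -> bravo
i=4: L=hotel=BASE, R=delta -> take RIGHT -> delta
i=5: L=alpha=BASE, R=foxtrot -> take RIGHT -> foxtrot
i=6: BASE=india L=charlie R=hotel all differ -> CONFLICT
i=7: L=golf R=golf -> agree -> golf
Index 7 -> golf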